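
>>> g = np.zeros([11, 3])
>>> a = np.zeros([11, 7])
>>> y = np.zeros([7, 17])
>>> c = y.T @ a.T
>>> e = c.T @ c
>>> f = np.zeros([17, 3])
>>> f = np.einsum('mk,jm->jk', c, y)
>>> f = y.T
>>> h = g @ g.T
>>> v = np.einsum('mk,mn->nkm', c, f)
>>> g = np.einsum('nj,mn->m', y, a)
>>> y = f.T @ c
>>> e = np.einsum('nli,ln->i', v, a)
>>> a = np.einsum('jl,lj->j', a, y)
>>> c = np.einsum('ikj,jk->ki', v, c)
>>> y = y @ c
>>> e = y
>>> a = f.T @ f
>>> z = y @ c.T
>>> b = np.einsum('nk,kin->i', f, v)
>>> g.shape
(11,)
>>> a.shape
(7, 7)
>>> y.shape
(7, 7)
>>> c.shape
(11, 7)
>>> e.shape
(7, 7)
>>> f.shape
(17, 7)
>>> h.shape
(11, 11)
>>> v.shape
(7, 11, 17)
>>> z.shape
(7, 11)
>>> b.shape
(11,)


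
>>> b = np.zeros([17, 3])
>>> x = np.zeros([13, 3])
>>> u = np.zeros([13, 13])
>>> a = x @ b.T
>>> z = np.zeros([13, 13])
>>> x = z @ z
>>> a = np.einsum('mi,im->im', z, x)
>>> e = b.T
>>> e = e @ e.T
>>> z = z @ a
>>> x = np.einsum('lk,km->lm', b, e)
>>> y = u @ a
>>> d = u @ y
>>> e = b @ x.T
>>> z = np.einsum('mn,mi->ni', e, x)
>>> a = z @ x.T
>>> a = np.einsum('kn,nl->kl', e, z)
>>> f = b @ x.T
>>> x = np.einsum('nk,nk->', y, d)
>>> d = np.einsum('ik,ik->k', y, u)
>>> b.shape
(17, 3)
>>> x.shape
()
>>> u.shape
(13, 13)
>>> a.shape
(17, 3)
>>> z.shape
(17, 3)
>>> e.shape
(17, 17)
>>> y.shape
(13, 13)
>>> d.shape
(13,)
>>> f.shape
(17, 17)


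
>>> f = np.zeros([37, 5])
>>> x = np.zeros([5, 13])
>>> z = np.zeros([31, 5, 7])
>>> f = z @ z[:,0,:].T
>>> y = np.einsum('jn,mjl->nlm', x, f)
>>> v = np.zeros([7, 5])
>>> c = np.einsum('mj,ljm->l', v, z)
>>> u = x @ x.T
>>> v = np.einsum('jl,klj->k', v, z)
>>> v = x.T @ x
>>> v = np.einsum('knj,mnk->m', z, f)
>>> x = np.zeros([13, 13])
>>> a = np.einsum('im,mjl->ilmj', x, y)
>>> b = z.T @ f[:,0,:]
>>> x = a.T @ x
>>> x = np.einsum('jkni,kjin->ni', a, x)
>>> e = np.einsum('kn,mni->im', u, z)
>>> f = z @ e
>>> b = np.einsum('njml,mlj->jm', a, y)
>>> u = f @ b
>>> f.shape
(31, 5, 31)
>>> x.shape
(13, 31)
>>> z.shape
(31, 5, 7)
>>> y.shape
(13, 31, 31)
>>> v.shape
(31,)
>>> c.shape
(31,)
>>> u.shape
(31, 5, 13)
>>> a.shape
(13, 31, 13, 31)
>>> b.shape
(31, 13)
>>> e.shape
(7, 31)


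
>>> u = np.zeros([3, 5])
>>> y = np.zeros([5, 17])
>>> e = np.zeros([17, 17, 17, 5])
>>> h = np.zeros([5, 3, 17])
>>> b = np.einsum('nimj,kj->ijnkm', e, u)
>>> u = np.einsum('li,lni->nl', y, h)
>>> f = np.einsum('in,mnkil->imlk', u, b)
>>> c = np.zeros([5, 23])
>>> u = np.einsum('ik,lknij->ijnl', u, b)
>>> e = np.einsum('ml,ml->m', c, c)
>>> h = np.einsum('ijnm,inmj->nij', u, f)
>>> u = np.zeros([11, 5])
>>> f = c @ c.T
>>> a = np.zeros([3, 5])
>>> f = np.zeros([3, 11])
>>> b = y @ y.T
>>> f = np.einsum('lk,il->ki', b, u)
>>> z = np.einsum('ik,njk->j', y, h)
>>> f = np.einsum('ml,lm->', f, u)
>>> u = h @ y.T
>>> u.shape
(17, 3, 5)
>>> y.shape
(5, 17)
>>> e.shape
(5,)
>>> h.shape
(17, 3, 17)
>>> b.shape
(5, 5)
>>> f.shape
()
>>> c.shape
(5, 23)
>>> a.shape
(3, 5)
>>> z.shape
(3,)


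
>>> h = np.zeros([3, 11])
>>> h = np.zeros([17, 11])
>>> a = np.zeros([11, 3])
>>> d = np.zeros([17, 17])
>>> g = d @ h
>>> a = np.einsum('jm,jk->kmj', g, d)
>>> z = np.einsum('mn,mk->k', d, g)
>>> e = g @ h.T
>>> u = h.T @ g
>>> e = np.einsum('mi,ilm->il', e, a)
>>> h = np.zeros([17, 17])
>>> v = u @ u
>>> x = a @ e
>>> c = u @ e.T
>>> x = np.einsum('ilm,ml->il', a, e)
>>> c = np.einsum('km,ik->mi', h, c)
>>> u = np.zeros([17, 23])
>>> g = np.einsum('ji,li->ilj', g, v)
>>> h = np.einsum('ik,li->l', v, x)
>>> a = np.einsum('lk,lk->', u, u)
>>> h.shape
(17,)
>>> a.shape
()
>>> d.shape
(17, 17)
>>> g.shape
(11, 11, 17)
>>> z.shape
(11,)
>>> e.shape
(17, 11)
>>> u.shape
(17, 23)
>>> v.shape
(11, 11)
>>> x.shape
(17, 11)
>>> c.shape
(17, 11)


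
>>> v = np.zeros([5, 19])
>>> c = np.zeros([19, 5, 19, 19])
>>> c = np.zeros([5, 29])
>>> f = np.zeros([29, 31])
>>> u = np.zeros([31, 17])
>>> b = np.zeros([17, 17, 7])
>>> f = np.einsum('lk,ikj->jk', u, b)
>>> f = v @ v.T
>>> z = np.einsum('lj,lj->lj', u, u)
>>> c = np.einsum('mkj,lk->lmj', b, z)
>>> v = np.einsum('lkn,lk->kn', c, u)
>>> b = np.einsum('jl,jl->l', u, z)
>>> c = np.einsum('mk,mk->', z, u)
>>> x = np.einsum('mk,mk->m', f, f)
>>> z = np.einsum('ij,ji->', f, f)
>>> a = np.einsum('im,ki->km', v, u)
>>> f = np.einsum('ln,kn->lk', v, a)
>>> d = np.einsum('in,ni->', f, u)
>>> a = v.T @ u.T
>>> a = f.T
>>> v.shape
(17, 7)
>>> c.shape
()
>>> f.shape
(17, 31)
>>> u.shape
(31, 17)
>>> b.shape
(17,)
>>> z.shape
()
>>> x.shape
(5,)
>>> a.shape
(31, 17)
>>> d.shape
()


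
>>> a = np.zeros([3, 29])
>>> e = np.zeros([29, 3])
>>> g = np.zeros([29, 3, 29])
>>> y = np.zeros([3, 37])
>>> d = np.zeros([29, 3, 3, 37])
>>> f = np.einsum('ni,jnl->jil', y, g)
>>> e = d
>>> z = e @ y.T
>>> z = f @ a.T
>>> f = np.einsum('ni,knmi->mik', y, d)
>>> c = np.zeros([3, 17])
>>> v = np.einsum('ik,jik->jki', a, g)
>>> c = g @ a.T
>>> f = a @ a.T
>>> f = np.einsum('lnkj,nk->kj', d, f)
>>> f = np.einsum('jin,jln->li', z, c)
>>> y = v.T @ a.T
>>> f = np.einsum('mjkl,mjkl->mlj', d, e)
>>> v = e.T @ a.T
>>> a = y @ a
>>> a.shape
(3, 29, 29)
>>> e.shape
(29, 3, 3, 37)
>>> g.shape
(29, 3, 29)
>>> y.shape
(3, 29, 3)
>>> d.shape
(29, 3, 3, 37)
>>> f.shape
(29, 37, 3)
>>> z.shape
(29, 37, 3)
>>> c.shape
(29, 3, 3)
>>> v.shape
(37, 3, 3, 3)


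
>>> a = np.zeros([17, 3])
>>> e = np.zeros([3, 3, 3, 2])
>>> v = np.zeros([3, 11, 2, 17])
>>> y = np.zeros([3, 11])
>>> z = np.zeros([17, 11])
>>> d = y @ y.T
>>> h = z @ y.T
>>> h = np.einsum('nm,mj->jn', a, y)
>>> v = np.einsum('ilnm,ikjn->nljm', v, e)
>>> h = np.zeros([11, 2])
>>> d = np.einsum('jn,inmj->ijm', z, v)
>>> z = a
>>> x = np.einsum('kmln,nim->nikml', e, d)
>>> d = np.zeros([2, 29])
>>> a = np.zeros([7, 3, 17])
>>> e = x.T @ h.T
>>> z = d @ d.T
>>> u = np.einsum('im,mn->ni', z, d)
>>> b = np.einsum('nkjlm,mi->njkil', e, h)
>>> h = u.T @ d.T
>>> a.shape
(7, 3, 17)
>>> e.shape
(3, 3, 3, 17, 11)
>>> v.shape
(2, 11, 3, 17)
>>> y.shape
(3, 11)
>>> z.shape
(2, 2)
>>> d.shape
(2, 29)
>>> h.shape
(2, 2)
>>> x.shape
(2, 17, 3, 3, 3)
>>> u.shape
(29, 2)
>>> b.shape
(3, 3, 3, 2, 17)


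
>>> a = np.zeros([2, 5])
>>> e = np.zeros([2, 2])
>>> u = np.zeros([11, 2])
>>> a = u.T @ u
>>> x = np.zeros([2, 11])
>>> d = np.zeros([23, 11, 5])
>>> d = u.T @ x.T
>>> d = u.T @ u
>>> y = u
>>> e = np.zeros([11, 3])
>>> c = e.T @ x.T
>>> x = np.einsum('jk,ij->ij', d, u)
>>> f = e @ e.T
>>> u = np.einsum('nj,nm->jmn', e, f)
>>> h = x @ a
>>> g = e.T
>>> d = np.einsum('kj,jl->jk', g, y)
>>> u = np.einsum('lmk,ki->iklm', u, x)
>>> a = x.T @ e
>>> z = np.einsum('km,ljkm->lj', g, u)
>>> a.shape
(2, 3)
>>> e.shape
(11, 3)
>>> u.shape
(2, 11, 3, 11)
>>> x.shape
(11, 2)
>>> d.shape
(11, 3)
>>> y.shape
(11, 2)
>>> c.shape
(3, 2)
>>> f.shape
(11, 11)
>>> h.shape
(11, 2)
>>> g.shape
(3, 11)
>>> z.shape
(2, 11)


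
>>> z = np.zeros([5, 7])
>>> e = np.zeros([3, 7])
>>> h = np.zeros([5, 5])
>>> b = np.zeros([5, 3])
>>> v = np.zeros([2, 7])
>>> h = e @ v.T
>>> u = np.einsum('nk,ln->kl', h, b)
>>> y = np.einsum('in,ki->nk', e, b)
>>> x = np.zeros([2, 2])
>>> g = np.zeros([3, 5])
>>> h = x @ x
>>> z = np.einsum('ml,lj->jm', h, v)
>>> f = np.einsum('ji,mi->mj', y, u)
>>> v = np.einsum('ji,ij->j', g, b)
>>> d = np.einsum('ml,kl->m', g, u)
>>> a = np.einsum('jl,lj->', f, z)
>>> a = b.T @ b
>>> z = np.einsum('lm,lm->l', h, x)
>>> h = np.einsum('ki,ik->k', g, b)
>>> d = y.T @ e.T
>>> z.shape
(2,)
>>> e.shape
(3, 7)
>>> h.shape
(3,)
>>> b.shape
(5, 3)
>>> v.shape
(3,)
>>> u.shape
(2, 5)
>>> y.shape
(7, 5)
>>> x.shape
(2, 2)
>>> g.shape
(3, 5)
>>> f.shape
(2, 7)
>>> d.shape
(5, 3)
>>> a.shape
(3, 3)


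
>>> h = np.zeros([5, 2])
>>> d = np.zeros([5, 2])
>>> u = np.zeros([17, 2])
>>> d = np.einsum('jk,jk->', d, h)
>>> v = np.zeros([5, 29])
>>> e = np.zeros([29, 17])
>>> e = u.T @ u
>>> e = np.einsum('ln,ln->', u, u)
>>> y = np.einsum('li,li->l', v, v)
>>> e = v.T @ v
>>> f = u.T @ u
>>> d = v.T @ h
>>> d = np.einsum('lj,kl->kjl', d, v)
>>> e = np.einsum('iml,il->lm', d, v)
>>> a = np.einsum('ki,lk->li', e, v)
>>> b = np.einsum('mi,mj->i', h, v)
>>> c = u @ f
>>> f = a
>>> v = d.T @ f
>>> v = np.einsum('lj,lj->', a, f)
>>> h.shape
(5, 2)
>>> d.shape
(5, 2, 29)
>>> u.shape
(17, 2)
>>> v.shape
()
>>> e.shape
(29, 2)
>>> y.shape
(5,)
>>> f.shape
(5, 2)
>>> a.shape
(5, 2)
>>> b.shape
(2,)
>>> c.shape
(17, 2)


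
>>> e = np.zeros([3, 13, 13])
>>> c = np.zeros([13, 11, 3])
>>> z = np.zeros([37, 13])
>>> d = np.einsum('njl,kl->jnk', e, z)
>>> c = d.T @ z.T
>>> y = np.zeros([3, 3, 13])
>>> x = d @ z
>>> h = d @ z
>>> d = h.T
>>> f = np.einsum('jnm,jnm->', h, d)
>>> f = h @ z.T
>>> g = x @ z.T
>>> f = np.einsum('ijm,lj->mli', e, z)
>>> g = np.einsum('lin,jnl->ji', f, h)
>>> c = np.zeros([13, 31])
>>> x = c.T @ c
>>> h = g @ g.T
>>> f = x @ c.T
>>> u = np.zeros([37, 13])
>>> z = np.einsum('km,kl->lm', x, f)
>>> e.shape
(3, 13, 13)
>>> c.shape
(13, 31)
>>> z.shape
(13, 31)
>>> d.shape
(13, 3, 13)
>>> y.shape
(3, 3, 13)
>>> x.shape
(31, 31)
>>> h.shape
(13, 13)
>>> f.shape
(31, 13)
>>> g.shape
(13, 37)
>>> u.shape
(37, 13)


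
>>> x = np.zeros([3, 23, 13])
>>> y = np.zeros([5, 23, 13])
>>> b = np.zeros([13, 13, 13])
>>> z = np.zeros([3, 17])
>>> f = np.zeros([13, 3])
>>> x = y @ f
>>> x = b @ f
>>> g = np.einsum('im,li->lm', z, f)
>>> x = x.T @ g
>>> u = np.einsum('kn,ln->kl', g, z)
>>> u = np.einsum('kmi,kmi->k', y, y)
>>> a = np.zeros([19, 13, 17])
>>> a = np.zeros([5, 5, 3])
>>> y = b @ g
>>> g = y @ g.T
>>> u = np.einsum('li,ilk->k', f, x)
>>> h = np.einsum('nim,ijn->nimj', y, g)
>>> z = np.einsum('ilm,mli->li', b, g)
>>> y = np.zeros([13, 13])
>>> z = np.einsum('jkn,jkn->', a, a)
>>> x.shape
(3, 13, 17)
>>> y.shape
(13, 13)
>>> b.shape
(13, 13, 13)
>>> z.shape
()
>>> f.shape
(13, 3)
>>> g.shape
(13, 13, 13)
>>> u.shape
(17,)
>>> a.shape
(5, 5, 3)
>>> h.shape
(13, 13, 17, 13)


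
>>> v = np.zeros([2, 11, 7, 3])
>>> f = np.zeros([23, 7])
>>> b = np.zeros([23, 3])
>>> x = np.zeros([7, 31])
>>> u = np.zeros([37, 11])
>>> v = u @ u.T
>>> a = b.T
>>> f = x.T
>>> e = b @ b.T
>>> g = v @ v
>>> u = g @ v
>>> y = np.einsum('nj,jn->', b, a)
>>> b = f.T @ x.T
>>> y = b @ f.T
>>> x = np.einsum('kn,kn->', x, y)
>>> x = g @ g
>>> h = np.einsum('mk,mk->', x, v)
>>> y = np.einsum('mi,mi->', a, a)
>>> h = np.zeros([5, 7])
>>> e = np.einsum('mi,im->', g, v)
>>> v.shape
(37, 37)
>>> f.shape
(31, 7)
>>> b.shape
(7, 7)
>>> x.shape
(37, 37)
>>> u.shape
(37, 37)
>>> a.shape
(3, 23)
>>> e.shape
()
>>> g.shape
(37, 37)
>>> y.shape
()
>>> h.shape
(5, 7)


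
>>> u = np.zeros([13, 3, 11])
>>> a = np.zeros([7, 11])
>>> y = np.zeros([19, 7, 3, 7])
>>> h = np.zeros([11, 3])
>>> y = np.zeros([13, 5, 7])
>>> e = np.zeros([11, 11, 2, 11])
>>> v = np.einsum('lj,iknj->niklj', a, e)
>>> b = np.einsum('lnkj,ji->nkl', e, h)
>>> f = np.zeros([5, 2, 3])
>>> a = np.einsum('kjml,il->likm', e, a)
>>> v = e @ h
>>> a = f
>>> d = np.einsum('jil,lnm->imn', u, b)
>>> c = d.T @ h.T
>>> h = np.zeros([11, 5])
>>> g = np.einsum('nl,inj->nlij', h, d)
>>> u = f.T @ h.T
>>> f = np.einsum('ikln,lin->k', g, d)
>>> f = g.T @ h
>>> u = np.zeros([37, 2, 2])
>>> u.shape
(37, 2, 2)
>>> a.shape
(5, 2, 3)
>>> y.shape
(13, 5, 7)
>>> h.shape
(11, 5)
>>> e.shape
(11, 11, 2, 11)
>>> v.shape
(11, 11, 2, 3)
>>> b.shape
(11, 2, 11)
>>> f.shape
(2, 3, 5, 5)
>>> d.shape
(3, 11, 2)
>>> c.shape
(2, 11, 11)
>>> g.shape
(11, 5, 3, 2)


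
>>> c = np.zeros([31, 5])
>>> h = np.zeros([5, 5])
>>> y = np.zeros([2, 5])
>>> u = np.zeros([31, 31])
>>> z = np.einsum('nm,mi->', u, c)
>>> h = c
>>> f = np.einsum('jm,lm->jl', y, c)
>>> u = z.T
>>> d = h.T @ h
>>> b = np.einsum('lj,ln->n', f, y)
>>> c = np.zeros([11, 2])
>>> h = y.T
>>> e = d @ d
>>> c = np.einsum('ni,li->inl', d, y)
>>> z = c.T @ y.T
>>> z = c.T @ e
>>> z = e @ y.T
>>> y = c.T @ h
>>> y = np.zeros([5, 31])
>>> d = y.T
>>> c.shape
(5, 5, 2)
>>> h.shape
(5, 2)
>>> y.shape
(5, 31)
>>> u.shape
()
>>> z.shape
(5, 2)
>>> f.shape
(2, 31)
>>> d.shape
(31, 5)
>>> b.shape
(5,)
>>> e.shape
(5, 5)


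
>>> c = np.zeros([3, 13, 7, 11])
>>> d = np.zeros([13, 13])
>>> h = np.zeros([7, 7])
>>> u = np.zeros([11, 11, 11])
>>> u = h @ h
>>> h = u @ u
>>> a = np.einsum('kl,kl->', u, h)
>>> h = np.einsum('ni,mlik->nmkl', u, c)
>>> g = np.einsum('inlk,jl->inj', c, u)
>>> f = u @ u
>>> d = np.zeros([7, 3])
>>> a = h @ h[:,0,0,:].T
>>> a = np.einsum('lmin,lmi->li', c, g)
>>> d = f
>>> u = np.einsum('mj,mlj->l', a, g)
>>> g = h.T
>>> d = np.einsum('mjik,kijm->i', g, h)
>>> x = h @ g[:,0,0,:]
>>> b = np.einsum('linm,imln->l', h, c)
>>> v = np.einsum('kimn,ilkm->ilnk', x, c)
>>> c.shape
(3, 13, 7, 11)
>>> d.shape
(3,)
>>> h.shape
(7, 3, 11, 13)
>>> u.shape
(13,)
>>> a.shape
(3, 7)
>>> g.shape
(13, 11, 3, 7)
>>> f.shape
(7, 7)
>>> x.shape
(7, 3, 11, 7)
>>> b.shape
(7,)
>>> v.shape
(3, 13, 7, 7)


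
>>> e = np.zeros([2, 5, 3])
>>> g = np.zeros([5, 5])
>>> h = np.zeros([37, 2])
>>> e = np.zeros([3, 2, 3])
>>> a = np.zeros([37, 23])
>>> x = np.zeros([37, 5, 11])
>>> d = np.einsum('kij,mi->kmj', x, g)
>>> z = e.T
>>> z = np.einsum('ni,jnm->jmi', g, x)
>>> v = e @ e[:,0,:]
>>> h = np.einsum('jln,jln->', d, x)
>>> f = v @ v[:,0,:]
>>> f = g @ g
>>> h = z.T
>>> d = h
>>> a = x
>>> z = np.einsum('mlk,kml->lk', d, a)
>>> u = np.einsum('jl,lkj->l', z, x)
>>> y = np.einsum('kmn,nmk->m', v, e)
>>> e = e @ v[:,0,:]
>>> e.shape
(3, 2, 3)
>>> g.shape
(5, 5)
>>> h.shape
(5, 11, 37)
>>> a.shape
(37, 5, 11)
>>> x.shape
(37, 5, 11)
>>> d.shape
(5, 11, 37)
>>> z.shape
(11, 37)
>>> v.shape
(3, 2, 3)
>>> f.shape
(5, 5)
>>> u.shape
(37,)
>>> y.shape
(2,)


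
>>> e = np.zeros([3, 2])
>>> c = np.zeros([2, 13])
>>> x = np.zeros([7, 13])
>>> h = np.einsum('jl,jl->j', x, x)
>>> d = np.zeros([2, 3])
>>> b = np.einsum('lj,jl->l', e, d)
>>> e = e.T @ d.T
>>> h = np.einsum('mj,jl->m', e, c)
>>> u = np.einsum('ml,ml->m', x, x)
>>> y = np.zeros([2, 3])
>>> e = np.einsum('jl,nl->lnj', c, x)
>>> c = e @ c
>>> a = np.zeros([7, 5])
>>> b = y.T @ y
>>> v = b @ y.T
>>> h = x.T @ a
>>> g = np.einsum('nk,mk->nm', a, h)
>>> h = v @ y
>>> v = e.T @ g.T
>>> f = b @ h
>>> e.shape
(13, 7, 2)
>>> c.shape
(13, 7, 13)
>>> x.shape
(7, 13)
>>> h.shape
(3, 3)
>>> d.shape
(2, 3)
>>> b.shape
(3, 3)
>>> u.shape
(7,)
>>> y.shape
(2, 3)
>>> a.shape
(7, 5)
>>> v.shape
(2, 7, 7)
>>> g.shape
(7, 13)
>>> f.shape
(3, 3)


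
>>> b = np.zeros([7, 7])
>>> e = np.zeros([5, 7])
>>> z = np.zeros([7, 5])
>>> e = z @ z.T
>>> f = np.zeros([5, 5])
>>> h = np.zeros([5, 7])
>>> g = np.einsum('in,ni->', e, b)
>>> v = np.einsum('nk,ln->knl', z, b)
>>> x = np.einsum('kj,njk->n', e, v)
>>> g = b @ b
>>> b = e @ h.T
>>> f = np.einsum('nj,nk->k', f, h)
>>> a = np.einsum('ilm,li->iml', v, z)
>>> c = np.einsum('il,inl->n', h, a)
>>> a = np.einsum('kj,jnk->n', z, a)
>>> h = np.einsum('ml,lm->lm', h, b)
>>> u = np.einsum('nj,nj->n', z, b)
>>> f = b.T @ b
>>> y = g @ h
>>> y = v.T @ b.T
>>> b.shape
(7, 5)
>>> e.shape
(7, 7)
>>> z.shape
(7, 5)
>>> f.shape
(5, 5)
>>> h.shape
(7, 5)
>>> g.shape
(7, 7)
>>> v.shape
(5, 7, 7)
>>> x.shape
(5,)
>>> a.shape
(7,)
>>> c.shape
(7,)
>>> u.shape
(7,)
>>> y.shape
(7, 7, 7)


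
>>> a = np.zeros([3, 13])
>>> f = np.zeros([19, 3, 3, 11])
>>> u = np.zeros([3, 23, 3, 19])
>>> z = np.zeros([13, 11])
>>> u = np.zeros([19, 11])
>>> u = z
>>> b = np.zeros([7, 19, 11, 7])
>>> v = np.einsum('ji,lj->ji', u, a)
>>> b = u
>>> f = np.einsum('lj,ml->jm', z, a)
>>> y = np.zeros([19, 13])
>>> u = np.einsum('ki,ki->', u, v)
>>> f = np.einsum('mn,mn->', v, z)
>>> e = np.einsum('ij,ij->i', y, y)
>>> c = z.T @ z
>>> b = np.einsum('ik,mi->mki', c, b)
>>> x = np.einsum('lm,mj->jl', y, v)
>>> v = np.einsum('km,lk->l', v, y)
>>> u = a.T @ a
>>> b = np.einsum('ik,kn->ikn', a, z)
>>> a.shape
(3, 13)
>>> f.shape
()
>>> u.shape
(13, 13)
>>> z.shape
(13, 11)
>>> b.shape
(3, 13, 11)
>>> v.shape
(19,)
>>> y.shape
(19, 13)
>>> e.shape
(19,)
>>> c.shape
(11, 11)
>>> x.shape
(11, 19)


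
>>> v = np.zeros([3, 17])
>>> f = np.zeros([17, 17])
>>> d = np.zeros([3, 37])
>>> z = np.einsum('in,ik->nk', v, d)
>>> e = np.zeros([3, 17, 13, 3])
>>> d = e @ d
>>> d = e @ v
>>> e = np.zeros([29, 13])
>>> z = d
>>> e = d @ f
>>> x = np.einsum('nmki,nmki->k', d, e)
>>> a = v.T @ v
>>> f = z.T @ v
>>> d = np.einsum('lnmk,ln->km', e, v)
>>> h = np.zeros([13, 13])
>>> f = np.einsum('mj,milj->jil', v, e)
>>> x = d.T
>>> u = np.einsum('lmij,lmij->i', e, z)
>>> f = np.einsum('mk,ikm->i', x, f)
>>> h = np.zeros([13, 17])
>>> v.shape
(3, 17)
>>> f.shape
(17,)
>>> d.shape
(17, 13)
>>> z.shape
(3, 17, 13, 17)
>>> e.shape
(3, 17, 13, 17)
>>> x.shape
(13, 17)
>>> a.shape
(17, 17)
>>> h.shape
(13, 17)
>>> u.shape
(13,)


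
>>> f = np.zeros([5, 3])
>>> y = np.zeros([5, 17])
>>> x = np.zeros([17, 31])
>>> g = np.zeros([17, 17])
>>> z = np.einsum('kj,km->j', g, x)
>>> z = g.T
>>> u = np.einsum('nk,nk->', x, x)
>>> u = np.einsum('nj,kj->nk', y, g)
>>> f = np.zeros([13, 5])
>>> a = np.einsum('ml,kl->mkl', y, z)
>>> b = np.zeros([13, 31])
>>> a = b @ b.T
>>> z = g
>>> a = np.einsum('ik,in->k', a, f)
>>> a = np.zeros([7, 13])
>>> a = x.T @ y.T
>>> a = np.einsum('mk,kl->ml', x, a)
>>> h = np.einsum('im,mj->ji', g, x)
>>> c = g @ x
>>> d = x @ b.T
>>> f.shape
(13, 5)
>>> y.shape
(5, 17)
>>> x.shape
(17, 31)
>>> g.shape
(17, 17)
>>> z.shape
(17, 17)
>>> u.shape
(5, 17)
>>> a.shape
(17, 5)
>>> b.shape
(13, 31)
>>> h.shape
(31, 17)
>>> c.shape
(17, 31)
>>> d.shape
(17, 13)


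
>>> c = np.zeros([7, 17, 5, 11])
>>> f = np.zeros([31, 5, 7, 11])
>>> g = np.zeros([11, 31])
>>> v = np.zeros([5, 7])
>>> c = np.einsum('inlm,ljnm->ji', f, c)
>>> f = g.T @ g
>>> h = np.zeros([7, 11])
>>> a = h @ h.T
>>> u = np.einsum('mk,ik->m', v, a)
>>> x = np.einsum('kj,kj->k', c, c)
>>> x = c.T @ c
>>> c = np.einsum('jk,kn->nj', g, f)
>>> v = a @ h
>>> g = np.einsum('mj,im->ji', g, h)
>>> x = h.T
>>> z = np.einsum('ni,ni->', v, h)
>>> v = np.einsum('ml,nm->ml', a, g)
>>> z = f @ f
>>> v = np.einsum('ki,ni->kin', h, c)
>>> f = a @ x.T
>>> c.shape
(31, 11)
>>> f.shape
(7, 11)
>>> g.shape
(31, 7)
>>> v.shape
(7, 11, 31)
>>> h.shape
(7, 11)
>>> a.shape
(7, 7)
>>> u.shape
(5,)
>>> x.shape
(11, 7)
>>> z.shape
(31, 31)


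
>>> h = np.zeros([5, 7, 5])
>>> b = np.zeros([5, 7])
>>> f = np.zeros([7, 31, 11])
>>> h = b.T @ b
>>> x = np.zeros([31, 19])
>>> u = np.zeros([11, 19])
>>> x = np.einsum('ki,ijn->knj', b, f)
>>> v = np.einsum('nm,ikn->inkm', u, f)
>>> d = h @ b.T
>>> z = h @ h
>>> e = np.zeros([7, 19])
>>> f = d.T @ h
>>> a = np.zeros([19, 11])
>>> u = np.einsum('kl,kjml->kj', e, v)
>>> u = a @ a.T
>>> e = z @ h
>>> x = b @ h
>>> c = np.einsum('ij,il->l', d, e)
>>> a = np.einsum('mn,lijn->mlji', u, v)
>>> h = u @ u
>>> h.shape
(19, 19)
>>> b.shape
(5, 7)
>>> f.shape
(5, 7)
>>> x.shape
(5, 7)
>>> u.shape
(19, 19)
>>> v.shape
(7, 11, 31, 19)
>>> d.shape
(7, 5)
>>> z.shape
(7, 7)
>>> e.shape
(7, 7)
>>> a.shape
(19, 7, 31, 11)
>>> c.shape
(7,)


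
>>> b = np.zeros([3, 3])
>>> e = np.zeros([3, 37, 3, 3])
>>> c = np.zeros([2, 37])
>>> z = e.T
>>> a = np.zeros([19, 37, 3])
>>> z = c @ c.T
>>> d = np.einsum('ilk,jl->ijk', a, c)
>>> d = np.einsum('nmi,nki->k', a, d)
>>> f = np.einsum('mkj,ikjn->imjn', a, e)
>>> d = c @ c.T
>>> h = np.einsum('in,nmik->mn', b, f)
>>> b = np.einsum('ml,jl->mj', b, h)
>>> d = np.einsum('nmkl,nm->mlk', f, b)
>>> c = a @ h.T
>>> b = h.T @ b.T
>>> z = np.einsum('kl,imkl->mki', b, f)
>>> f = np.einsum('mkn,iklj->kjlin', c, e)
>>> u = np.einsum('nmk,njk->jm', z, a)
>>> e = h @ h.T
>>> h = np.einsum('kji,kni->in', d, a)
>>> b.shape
(3, 3)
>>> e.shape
(19, 19)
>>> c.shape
(19, 37, 19)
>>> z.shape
(19, 3, 3)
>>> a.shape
(19, 37, 3)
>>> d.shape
(19, 3, 3)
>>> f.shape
(37, 3, 3, 3, 19)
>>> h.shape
(3, 37)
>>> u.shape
(37, 3)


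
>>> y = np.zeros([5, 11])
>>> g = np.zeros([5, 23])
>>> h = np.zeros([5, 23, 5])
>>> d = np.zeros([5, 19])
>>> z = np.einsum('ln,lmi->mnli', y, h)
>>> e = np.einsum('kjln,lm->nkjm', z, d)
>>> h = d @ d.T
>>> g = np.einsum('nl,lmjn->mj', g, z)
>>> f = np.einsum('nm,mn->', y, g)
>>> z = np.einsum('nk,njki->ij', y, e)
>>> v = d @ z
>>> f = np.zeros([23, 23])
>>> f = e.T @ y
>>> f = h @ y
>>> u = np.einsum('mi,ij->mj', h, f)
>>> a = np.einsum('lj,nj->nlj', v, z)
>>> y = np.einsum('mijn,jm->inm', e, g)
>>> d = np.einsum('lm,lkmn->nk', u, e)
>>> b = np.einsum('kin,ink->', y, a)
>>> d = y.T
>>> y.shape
(23, 19, 5)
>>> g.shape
(11, 5)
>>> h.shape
(5, 5)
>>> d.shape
(5, 19, 23)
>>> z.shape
(19, 23)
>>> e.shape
(5, 23, 11, 19)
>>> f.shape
(5, 11)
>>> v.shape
(5, 23)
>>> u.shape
(5, 11)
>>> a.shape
(19, 5, 23)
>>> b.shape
()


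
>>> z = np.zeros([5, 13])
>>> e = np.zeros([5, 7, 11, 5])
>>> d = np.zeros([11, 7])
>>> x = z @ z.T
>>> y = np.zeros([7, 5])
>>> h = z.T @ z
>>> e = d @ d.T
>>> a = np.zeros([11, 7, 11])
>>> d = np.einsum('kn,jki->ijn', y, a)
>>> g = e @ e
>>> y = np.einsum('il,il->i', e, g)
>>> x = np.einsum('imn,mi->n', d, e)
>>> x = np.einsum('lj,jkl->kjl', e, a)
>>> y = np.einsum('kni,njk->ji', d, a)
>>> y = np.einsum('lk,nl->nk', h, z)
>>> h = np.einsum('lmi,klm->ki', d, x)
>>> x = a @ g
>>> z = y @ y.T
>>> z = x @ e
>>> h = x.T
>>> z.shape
(11, 7, 11)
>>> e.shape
(11, 11)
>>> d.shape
(11, 11, 5)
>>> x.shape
(11, 7, 11)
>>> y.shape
(5, 13)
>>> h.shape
(11, 7, 11)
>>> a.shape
(11, 7, 11)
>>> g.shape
(11, 11)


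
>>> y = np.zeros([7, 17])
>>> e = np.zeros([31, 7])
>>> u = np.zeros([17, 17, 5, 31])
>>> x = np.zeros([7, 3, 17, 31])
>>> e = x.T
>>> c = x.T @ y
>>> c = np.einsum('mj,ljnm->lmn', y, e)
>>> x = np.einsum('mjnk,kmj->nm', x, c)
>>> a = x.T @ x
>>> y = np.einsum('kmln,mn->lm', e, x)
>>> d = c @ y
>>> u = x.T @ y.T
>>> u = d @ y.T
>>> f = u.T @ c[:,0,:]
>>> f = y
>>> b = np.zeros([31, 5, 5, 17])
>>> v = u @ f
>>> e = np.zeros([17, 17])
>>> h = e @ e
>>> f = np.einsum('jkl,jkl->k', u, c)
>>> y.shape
(3, 17)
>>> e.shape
(17, 17)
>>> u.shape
(31, 7, 3)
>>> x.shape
(17, 7)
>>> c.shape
(31, 7, 3)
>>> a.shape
(7, 7)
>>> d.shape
(31, 7, 17)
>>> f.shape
(7,)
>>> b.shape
(31, 5, 5, 17)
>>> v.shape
(31, 7, 17)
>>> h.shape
(17, 17)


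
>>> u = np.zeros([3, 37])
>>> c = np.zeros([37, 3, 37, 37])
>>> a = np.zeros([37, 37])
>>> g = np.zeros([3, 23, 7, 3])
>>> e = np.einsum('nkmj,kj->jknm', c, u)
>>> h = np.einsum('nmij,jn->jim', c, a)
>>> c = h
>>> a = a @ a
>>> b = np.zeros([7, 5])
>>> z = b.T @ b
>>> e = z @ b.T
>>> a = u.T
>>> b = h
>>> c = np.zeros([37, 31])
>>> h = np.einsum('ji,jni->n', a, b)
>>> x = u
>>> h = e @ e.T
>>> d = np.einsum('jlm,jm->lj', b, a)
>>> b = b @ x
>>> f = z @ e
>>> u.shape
(3, 37)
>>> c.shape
(37, 31)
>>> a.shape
(37, 3)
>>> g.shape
(3, 23, 7, 3)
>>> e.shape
(5, 7)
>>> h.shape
(5, 5)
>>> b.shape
(37, 37, 37)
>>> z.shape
(5, 5)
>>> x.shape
(3, 37)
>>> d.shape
(37, 37)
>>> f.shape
(5, 7)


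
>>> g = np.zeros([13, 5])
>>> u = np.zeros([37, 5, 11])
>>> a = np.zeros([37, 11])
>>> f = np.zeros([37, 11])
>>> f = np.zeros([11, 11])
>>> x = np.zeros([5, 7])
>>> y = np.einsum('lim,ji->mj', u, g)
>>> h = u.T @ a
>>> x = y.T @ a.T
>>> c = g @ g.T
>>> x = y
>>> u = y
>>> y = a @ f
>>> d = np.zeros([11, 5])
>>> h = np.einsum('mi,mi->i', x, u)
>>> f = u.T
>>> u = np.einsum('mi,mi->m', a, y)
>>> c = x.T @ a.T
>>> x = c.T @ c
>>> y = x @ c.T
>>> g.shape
(13, 5)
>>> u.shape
(37,)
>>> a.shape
(37, 11)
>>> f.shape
(13, 11)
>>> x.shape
(37, 37)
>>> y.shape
(37, 13)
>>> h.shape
(13,)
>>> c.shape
(13, 37)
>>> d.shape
(11, 5)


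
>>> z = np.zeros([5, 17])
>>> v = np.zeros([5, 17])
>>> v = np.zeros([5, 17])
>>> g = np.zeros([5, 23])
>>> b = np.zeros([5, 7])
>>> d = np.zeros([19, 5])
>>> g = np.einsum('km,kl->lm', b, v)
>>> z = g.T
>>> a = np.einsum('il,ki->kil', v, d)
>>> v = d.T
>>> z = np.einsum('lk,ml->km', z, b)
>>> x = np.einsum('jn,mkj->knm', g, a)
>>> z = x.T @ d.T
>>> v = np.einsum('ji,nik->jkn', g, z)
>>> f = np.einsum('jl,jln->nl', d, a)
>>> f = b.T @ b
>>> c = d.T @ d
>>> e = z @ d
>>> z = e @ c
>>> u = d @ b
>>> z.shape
(19, 7, 5)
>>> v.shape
(17, 19, 19)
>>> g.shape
(17, 7)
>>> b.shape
(5, 7)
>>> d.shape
(19, 5)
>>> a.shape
(19, 5, 17)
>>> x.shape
(5, 7, 19)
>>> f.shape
(7, 7)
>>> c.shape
(5, 5)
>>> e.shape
(19, 7, 5)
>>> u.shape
(19, 7)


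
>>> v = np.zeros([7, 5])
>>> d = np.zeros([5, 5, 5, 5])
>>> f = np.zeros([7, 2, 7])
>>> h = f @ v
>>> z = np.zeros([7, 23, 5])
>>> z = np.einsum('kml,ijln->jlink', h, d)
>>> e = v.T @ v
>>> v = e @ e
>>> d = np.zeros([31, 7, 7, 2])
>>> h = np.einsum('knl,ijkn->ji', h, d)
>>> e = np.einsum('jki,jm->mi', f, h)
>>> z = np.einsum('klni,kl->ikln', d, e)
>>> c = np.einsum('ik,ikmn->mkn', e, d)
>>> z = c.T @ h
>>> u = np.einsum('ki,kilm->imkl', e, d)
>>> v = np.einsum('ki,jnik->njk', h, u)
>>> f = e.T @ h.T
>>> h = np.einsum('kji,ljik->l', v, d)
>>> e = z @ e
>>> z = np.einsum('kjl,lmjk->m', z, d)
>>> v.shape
(2, 7, 7)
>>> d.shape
(31, 7, 7, 2)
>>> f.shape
(7, 7)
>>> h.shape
(31,)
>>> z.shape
(7,)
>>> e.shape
(2, 7, 7)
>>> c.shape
(7, 7, 2)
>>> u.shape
(7, 2, 31, 7)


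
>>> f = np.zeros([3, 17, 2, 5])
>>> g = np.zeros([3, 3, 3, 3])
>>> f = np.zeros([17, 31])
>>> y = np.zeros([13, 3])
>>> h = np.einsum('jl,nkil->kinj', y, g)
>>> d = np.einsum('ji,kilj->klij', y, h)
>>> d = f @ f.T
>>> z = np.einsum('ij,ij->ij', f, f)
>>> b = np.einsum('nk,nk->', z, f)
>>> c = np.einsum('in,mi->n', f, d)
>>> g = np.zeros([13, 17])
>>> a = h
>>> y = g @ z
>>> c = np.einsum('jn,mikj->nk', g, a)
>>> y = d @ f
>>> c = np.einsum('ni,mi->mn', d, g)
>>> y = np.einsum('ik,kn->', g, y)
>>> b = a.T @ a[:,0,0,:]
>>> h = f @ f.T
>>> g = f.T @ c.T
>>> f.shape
(17, 31)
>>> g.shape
(31, 13)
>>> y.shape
()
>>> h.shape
(17, 17)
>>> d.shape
(17, 17)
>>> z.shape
(17, 31)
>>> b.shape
(13, 3, 3, 13)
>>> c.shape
(13, 17)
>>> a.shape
(3, 3, 3, 13)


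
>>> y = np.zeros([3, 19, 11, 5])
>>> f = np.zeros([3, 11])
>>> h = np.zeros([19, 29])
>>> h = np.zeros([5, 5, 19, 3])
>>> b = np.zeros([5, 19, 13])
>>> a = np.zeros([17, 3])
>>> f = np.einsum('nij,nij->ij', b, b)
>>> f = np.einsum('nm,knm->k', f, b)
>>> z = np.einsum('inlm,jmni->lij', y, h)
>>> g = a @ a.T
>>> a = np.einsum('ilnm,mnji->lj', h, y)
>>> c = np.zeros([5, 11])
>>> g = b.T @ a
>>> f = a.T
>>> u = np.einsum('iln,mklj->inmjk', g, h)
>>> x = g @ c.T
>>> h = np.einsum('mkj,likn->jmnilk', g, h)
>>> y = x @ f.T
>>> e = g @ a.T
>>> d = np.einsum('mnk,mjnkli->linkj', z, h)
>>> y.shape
(13, 19, 11)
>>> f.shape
(11, 5)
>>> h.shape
(11, 13, 3, 5, 5, 19)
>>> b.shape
(5, 19, 13)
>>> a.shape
(5, 11)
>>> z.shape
(11, 3, 5)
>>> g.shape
(13, 19, 11)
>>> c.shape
(5, 11)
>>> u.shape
(13, 11, 5, 3, 5)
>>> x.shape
(13, 19, 5)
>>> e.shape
(13, 19, 5)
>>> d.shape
(5, 19, 3, 5, 13)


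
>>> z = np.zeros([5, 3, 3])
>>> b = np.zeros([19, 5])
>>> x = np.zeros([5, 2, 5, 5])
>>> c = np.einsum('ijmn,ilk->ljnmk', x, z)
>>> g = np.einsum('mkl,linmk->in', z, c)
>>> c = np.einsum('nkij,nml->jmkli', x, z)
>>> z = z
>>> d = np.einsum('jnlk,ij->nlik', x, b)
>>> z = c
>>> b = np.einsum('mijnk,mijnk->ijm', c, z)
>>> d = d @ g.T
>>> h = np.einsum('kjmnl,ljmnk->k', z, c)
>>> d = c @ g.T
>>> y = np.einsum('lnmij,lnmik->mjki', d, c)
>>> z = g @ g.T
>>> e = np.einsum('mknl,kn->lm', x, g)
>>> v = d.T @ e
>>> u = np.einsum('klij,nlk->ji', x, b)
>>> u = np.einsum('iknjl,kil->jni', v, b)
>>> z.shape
(2, 2)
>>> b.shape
(3, 2, 5)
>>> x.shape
(5, 2, 5, 5)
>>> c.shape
(5, 3, 2, 3, 5)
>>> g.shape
(2, 5)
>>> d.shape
(5, 3, 2, 3, 2)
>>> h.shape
(5,)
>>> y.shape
(2, 2, 5, 3)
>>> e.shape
(5, 5)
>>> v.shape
(2, 3, 2, 3, 5)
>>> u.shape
(3, 2, 2)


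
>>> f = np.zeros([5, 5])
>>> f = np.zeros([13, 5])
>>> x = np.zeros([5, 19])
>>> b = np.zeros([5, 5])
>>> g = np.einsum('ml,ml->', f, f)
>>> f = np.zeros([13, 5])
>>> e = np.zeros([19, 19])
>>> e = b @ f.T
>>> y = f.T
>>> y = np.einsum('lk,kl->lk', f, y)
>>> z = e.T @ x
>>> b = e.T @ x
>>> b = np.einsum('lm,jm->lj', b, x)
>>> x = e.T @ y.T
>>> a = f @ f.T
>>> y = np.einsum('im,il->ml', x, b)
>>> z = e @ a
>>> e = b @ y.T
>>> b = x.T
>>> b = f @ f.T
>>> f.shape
(13, 5)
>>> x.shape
(13, 13)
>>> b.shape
(13, 13)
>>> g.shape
()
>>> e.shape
(13, 13)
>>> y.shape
(13, 5)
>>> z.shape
(5, 13)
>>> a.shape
(13, 13)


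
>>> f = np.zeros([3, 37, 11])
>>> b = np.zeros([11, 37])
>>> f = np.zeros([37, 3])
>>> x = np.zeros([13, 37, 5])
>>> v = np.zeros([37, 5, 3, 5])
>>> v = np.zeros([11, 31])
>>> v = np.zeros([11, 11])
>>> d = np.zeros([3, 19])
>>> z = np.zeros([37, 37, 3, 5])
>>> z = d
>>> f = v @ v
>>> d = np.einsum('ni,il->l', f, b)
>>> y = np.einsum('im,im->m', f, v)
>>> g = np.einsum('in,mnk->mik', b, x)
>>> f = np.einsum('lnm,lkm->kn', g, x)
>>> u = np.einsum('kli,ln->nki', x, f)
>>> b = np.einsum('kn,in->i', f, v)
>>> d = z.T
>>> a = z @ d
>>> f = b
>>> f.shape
(11,)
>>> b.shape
(11,)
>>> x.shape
(13, 37, 5)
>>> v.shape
(11, 11)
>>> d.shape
(19, 3)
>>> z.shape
(3, 19)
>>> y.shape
(11,)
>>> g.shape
(13, 11, 5)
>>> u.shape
(11, 13, 5)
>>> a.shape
(3, 3)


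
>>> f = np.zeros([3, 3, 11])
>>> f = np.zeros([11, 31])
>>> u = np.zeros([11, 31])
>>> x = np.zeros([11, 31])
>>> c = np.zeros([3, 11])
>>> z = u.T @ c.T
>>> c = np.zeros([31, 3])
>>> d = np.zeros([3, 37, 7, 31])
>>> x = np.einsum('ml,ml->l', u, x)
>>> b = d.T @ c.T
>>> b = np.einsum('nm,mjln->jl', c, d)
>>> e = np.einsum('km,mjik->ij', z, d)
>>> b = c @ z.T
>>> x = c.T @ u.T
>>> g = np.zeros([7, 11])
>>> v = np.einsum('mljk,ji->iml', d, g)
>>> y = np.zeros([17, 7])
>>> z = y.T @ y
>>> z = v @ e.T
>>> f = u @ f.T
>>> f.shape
(11, 11)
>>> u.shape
(11, 31)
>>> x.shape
(3, 11)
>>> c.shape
(31, 3)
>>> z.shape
(11, 3, 7)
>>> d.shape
(3, 37, 7, 31)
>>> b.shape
(31, 31)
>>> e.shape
(7, 37)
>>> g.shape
(7, 11)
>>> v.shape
(11, 3, 37)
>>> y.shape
(17, 7)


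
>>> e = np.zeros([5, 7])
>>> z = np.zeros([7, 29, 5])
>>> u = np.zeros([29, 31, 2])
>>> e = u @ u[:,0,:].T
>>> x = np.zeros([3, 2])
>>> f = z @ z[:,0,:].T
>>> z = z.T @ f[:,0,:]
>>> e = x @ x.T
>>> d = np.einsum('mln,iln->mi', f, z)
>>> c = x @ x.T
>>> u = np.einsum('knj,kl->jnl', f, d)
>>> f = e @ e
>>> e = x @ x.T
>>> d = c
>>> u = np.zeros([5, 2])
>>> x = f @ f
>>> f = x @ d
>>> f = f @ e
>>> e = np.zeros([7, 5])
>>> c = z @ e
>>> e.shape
(7, 5)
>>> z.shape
(5, 29, 7)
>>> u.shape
(5, 2)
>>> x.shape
(3, 3)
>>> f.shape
(3, 3)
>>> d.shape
(3, 3)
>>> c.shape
(5, 29, 5)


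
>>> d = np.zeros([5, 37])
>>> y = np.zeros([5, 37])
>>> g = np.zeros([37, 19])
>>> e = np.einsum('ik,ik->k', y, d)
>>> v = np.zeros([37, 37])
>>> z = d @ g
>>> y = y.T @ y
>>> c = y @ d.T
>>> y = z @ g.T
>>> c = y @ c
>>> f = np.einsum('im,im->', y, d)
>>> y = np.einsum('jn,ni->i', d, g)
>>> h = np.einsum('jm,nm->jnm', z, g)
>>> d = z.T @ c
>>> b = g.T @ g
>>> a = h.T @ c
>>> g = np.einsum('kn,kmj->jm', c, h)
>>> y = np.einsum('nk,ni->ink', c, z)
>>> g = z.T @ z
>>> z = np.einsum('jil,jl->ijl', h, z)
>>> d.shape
(19, 5)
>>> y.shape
(19, 5, 5)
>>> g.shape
(19, 19)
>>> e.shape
(37,)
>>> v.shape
(37, 37)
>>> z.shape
(37, 5, 19)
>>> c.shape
(5, 5)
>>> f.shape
()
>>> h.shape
(5, 37, 19)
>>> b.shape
(19, 19)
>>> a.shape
(19, 37, 5)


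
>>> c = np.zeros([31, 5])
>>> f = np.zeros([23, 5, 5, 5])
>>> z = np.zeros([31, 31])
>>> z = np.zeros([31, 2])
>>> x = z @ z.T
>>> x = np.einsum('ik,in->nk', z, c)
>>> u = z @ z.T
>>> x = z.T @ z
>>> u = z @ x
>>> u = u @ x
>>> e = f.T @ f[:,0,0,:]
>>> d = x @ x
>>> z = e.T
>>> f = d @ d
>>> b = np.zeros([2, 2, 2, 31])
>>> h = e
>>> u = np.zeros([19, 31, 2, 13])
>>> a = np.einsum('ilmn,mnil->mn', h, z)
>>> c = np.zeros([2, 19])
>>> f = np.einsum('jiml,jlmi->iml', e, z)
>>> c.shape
(2, 19)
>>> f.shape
(5, 5, 5)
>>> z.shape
(5, 5, 5, 5)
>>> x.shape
(2, 2)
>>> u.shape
(19, 31, 2, 13)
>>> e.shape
(5, 5, 5, 5)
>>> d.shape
(2, 2)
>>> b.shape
(2, 2, 2, 31)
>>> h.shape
(5, 5, 5, 5)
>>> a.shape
(5, 5)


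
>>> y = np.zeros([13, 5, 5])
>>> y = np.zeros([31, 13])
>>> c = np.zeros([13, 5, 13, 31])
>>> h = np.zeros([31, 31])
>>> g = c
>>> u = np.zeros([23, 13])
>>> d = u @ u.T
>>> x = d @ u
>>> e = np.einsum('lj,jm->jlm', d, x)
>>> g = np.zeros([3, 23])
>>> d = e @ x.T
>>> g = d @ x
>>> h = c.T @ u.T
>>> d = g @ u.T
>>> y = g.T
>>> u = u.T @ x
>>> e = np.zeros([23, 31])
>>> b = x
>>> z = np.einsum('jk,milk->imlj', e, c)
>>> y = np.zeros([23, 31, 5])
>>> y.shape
(23, 31, 5)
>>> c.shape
(13, 5, 13, 31)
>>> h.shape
(31, 13, 5, 23)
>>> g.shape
(23, 23, 13)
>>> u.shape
(13, 13)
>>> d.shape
(23, 23, 23)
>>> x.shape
(23, 13)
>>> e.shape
(23, 31)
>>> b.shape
(23, 13)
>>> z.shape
(5, 13, 13, 23)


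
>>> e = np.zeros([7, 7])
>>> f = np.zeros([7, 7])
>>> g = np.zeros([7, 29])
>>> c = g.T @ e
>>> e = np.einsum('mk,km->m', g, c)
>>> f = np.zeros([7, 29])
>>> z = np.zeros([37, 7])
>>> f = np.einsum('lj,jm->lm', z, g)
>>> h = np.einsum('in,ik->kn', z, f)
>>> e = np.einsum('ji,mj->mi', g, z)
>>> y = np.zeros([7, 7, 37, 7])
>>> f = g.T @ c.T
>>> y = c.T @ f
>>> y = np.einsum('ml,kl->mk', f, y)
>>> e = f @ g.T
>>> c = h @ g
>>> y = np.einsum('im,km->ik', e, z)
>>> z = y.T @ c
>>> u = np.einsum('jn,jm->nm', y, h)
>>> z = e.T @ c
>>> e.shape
(29, 7)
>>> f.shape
(29, 29)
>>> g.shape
(7, 29)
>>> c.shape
(29, 29)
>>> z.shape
(7, 29)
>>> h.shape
(29, 7)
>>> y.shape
(29, 37)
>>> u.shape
(37, 7)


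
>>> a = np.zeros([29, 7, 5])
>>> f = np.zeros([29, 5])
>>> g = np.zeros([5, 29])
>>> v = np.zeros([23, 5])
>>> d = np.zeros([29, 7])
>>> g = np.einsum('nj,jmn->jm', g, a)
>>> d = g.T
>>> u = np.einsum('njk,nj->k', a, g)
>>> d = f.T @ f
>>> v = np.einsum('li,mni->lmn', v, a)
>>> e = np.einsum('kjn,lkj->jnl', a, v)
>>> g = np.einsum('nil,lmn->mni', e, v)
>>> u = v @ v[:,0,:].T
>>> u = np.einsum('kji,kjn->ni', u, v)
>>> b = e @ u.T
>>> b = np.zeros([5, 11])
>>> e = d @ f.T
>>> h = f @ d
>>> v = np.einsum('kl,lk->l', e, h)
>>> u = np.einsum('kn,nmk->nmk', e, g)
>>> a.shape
(29, 7, 5)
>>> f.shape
(29, 5)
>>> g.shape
(29, 7, 5)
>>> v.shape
(29,)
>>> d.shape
(5, 5)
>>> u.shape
(29, 7, 5)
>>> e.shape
(5, 29)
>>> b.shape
(5, 11)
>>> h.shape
(29, 5)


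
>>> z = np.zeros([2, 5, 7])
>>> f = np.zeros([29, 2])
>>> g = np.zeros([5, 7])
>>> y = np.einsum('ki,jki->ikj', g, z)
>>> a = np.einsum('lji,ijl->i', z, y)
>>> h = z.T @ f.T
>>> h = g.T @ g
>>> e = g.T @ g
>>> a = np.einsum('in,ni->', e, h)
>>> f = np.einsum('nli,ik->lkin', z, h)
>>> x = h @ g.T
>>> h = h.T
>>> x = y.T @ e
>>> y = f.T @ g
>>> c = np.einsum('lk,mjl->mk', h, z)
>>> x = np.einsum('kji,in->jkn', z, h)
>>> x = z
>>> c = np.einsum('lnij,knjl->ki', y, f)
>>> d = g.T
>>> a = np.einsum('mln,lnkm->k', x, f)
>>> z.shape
(2, 5, 7)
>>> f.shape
(5, 7, 7, 2)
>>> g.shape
(5, 7)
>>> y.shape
(2, 7, 7, 7)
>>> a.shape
(7,)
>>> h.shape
(7, 7)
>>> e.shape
(7, 7)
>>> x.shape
(2, 5, 7)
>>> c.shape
(5, 7)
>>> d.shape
(7, 5)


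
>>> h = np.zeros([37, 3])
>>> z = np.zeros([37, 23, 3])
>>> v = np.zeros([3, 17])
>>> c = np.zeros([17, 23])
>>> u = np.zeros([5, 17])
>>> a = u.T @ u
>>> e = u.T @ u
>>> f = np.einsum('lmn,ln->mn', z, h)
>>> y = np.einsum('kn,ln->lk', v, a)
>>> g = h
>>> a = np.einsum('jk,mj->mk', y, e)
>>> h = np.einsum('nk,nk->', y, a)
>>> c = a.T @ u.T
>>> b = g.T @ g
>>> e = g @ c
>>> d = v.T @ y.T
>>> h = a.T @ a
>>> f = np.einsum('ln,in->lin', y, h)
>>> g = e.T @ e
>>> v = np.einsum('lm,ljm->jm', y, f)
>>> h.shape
(3, 3)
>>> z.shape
(37, 23, 3)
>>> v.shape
(3, 3)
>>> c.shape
(3, 5)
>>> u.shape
(5, 17)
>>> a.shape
(17, 3)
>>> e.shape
(37, 5)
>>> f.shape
(17, 3, 3)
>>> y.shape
(17, 3)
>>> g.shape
(5, 5)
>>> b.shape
(3, 3)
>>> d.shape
(17, 17)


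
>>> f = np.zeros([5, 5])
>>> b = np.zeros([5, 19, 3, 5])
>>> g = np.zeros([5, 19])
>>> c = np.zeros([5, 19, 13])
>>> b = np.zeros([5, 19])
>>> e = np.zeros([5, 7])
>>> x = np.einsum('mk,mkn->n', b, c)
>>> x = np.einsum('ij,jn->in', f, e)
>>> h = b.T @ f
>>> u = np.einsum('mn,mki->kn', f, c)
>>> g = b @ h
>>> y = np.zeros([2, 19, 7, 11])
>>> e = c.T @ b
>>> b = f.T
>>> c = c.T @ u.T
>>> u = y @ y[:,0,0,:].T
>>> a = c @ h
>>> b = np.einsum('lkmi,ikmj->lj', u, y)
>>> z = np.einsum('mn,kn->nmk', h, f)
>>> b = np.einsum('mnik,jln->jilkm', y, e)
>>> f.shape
(5, 5)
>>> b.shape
(13, 7, 19, 11, 2)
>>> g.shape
(5, 5)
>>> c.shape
(13, 19, 19)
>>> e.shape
(13, 19, 19)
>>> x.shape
(5, 7)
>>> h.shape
(19, 5)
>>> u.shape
(2, 19, 7, 2)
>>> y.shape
(2, 19, 7, 11)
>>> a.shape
(13, 19, 5)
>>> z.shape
(5, 19, 5)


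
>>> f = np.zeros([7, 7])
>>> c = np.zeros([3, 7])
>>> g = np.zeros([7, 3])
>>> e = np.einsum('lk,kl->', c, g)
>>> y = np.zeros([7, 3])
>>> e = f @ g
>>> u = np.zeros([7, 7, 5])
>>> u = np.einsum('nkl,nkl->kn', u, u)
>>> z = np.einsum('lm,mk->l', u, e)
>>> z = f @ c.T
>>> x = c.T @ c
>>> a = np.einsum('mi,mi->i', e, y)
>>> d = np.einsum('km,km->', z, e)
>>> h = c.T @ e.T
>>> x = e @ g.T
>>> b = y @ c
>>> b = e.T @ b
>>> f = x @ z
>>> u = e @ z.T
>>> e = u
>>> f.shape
(7, 3)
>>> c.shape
(3, 7)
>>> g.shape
(7, 3)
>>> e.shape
(7, 7)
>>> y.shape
(7, 3)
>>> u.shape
(7, 7)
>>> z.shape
(7, 3)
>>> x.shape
(7, 7)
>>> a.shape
(3,)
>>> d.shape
()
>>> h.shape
(7, 7)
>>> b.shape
(3, 7)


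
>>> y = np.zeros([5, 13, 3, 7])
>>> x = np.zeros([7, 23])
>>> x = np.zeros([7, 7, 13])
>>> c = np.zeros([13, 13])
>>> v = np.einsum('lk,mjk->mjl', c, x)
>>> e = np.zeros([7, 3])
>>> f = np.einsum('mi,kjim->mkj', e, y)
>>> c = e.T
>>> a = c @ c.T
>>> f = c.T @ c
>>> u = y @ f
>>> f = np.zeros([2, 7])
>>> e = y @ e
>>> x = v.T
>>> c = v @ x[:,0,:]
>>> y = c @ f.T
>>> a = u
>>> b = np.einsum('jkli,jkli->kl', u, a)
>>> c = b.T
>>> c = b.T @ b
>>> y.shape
(7, 7, 2)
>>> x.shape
(13, 7, 7)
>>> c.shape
(3, 3)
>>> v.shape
(7, 7, 13)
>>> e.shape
(5, 13, 3, 3)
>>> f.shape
(2, 7)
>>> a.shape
(5, 13, 3, 7)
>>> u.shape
(5, 13, 3, 7)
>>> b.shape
(13, 3)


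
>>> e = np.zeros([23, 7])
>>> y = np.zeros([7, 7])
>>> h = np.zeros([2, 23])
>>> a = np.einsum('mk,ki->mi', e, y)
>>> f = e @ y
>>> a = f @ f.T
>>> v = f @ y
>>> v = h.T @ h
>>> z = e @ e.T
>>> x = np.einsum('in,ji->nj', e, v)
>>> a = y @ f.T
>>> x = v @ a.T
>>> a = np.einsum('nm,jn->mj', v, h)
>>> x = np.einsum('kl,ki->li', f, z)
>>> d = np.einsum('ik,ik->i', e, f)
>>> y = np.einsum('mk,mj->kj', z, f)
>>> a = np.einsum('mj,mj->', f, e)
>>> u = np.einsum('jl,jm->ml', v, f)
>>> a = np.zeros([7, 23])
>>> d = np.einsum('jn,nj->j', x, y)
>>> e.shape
(23, 7)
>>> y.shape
(23, 7)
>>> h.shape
(2, 23)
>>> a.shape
(7, 23)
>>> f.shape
(23, 7)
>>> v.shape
(23, 23)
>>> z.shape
(23, 23)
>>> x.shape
(7, 23)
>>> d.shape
(7,)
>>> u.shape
(7, 23)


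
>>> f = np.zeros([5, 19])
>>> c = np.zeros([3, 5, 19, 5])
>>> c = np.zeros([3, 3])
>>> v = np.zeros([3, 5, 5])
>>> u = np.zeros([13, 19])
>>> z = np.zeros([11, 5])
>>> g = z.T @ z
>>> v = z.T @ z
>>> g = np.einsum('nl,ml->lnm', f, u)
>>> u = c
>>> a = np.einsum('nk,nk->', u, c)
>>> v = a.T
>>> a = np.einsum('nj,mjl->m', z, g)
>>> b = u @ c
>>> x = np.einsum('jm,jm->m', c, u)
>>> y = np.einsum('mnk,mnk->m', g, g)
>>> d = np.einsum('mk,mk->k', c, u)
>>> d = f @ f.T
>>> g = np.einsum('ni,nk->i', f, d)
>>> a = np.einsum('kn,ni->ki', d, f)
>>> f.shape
(5, 19)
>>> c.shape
(3, 3)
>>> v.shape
()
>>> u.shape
(3, 3)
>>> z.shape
(11, 5)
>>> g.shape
(19,)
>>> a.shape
(5, 19)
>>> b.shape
(3, 3)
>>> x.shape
(3,)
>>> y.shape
(19,)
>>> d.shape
(5, 5)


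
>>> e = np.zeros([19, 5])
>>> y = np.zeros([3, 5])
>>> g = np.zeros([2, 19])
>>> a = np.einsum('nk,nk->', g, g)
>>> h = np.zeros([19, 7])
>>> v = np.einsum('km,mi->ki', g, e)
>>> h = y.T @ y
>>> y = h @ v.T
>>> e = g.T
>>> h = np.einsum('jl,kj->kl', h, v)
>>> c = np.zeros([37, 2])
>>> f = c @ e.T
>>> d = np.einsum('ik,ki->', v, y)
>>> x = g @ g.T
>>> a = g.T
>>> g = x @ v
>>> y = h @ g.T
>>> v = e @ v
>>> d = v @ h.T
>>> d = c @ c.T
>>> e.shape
(19, 2)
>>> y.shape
(2, 2)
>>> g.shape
(2, 5)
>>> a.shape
(19, 2)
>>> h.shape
(2, 5)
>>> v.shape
(19, 5)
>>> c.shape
(37, 2)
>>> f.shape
(37, 19)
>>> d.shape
(37, 37)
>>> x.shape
(2, 2)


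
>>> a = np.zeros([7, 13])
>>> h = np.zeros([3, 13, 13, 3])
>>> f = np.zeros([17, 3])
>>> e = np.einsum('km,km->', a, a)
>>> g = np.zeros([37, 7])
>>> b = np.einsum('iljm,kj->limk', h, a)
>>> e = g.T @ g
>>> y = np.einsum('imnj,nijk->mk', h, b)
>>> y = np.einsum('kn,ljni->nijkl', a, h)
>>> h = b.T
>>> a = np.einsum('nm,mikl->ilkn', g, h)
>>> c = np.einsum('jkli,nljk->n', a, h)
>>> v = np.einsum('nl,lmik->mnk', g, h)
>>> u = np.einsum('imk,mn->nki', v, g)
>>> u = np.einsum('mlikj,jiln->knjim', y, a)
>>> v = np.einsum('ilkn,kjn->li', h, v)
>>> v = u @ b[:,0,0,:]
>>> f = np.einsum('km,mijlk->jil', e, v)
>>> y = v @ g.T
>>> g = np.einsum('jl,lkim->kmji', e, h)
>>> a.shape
(3, 13, 3, 37)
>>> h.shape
(7, 3, 3, 13)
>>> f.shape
(3, 37, 13)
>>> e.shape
(7, 7)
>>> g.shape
(3, 13, 7, 3)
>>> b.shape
(13, 3, 3, 7)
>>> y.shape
(7, 37, 3, 13, 37)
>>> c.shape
(7,)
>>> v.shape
(7, 37, 3, 13, 7)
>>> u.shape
(7, 37, 3, 13, 13)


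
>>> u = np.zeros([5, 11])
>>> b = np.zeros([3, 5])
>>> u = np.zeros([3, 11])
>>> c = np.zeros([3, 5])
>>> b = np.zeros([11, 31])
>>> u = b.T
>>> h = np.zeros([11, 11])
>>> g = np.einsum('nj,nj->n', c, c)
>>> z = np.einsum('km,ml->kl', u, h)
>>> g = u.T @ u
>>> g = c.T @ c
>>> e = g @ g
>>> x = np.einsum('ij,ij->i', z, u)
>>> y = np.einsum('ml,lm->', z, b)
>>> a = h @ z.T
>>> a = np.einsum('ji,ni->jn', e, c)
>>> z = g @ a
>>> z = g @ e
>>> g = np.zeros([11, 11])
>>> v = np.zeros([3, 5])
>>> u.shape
(31, 11)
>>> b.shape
(11, 31)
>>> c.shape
(3, 5)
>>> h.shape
(11, 11)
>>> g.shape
(11, 11)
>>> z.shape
(5, 5)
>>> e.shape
(5, 5)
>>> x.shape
(31,)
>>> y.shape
()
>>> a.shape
(5, 3)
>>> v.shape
(3, 5)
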